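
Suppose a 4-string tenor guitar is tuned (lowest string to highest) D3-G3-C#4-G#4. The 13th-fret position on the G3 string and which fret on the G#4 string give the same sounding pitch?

0

Fret 13 on G3 is MIDI 55 + 13 = 68 (G#4). On the G#4 string (open MIDI 68), that pitch is 68 − 68 = fret 0.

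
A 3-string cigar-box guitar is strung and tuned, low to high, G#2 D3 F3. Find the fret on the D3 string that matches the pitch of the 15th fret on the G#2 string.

G#2 at fret 15 is G#2 + 15 semitones = B3.
The open D3 string is 6 semitones above the open G#2, so the same pitch on the D3 string lies at fret 15 − 6 = 9.

9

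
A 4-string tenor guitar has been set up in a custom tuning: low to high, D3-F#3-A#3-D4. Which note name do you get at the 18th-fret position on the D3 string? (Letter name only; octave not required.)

Each fret is one semitone, so D3 + 18 = G#.
(Equivalently spelled Ab.)

G#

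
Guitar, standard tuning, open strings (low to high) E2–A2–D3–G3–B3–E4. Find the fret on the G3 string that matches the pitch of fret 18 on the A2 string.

A2 at fret 18 is A2 + 18 semitones = D#4.
The open G3 string is 10 semitones above the open A2, so the same pitch on the G3 string lies at fret 18 − 10 = 8.

8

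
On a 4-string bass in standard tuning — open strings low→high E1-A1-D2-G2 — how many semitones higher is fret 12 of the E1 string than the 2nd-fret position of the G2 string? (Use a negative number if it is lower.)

-5 semitones

E1 at fret 12 → E2 (MIDI 40); G2 at fret 2 → A2 (MIDI 45).
40 − 45 = -5, so the two pitches are 5 semitones apart.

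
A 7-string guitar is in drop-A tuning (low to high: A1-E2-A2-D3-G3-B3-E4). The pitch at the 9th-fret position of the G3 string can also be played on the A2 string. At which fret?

19

G3 at fret 9 is G3 + 9 semitones = E4.
The open A2 string is 10 semitones below the open G3, so the same pitch on the A2 string lies at fret 9 + 10 = 19.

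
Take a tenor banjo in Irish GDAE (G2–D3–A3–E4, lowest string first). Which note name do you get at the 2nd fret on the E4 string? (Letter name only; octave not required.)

F#

The open E4 string plus 2 semitones: E–F–F#.
(Equivalently spelled Gb.)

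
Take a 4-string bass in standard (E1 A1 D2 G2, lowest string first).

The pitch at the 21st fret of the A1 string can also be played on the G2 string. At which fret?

11

A1 at fret 21 is A1 + 21 semitones = F♯3.
The open G2 string is 10 semitones above the open A1, so the same pitch on the G2 string lies at fret 21 − 10 = 11.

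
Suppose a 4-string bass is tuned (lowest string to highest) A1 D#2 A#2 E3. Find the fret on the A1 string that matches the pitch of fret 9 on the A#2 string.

22

A#2 at fret 9 is A#2 + 9 semitones = G3.
The open A1 string is 13 semitones below the open A#2, so the same pitch on the A1 string lies at fret 9 + 13 = 22.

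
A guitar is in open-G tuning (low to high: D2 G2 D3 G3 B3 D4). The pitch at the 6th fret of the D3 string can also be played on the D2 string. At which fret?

D3 at fret 6 is D3 + 6 semitones = G#3.
The open D2 string is 12 semitones below the open D3, so the same pitch on the D2 string lies at fret 6 + 12 = 18.

18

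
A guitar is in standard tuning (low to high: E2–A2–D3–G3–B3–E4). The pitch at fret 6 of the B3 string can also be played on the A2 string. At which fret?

Fret 6 on B3 is MIDI 59 + 6 = 65 (F4). On the A2 string (open MIDI 45), that pitch is 65 − 45 = fret 20.

20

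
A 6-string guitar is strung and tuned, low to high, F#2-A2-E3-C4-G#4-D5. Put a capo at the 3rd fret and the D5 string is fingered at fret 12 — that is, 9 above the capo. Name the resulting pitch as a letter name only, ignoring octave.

D

The capo raises the open D5 by 3 semitones to F5; fretting 9 more gives D5 + 3 + 9 = D5 + 12 semitones, landing on D.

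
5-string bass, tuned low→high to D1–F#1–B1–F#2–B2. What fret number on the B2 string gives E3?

E3 is 5 semitones above the open B2 (B–C–C#–D–D#–E), so it sits at fret 5.

5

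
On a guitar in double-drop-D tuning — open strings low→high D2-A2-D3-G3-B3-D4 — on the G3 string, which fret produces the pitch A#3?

A#3 is 3 semitones above the open G3 (G–G#–A–A#), so it sits at fret 3.

3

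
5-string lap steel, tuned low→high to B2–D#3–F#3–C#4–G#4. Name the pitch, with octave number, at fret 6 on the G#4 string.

The open G#4 string plus 6 semitones: G#–A–A#–B–C–C#–D.
The walk passes from B into C once, so the octave number goes from 4 to 5.

D5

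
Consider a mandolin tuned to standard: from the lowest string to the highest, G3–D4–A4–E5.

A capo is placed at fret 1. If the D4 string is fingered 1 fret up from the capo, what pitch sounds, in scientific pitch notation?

The capo raises the open D4 by 1 semitone to D#4; fretting 1 more gives D4 + 1 + 1 = D4 + 2 semitones = E4.

E4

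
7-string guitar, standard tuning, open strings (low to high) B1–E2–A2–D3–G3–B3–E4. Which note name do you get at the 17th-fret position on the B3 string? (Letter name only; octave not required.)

Each fret is one semitone, so B3 + 17 = E.

E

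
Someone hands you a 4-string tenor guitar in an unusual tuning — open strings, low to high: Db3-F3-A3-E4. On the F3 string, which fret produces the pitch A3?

A3 is 4 semitones above the open F3 (F–Gb–G–Ab–A), so it sits at fret 4.

4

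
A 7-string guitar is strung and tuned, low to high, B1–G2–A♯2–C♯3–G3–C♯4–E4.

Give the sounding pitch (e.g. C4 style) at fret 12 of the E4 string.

The open E4 string plus 12 semitones: E–F–F#–G–…–D–D#–E.
The walk passes from B into C once, so the octave number goes from 4 to 5.

E5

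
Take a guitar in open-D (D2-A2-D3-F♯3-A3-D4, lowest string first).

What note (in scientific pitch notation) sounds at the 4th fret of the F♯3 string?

A♯3

F♯3 is MIDI 54. Adding 4 gives 58, which is A♯3.
(Equivalently spelled B♭3.)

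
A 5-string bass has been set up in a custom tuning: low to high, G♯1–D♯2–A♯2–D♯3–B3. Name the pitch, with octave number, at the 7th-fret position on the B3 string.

F♯4

The open B3 string plus 7 semitones: B–C–C#–D–D#–E–F–F#.
The walk passes from B into C once, so the octave number goes from 3 to 4.
(Equivalently spelled G♭4.)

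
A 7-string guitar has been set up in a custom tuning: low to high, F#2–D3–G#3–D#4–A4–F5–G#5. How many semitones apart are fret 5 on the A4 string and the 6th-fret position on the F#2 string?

26 semitones

A4 at fret 5 → D5 (MIDI 74); F#2 at fret 6 → C3 (MIDI 48).
74 − 48 = 26, so the two pitches are 26 semitones apart, with D5 the higher.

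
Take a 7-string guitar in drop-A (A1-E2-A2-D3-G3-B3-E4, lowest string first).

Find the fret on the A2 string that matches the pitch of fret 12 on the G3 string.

22

Fret 12 on G3 is MIDI 55 + 12 = 67 (G4). On the A2 string (open MIDI 45), that pitch is 67 − 45 = fret 22.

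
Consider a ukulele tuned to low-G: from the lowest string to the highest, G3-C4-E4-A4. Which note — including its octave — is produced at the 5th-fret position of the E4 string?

A4

Each fret is one semitone, so E4 + 5 = A4.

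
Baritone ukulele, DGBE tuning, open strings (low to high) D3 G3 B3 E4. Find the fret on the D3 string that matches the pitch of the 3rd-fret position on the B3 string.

12

B3 at fret 3 is B3 + 3 semitones = D4.
The open D3 string is 9 semitones below the open B3, so the same pitch on the D3 string lies at fret 3 + 9 = 12.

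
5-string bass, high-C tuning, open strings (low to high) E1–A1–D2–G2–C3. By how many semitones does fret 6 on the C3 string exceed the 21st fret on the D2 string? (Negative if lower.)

-5 semitones

C3 at fret 6 → F#3 (MIDI 54); D2 at fret 21 → B3 (MIDI 59).
54 − 59 = -5, so the two pitches are 5 semitones apart.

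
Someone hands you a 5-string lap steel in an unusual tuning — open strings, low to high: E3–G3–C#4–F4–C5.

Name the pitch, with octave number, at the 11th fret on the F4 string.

The open F4 string plus 11 semitones: F–F#–G–G#–…–D–D#–E.
The walk passes from B into C once, so the octave number goes from 4 to 5.

E5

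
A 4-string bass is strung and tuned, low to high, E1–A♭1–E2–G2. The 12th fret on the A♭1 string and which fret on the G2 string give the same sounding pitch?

1

A♭1 at fret 12 is A♭1 + 12 semitones = A♭2.
The open G2 string is 11 semitones above the open A♭1, so the same pitch on the G2 string lies at fret 12 − 11 = 1.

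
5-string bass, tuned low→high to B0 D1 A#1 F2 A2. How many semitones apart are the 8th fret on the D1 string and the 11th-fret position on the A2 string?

22 semitones

D1 at fret 8 → A#1 (MIDI 34); A2 at fret 11 → G#3 (MIDI 56).
34 − 56 = -22, so the two pitches are 22 semitones apart, with G#3 the higher.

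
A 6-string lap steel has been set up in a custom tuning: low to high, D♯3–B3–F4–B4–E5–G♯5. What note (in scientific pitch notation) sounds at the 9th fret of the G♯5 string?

F6

G♯5 is MIDI 80. Adding 9 gives 89, which is F6.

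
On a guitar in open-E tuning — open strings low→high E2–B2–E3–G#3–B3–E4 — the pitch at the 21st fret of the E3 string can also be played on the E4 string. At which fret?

E3 at fret 21 is E3 + 21 semitones = C#5.
The open E4 string is 12 semitones above the open E3, so the same pitch on the E4 string lies at fret 21 − 12 = 9.

9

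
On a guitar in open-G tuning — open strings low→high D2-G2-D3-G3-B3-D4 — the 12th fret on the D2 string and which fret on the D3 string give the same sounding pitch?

Fret 12 on D2 is MIDI 38 + 12 = 50 (D3). On the D3 string (open MIDI 50), that pitch is 50 − 50 = fret 0.

0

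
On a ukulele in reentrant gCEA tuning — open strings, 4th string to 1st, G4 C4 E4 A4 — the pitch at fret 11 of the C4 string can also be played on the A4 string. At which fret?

2

C4 at fret 11 is C4 + 11 semitones = B4.
The open A4 string is 9 semitones above the open C4, so the same pitch on the A4 string lies at fret 11 − 9 = 2.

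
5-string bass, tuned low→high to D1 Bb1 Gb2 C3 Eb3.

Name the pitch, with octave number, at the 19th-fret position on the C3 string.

G4

C3 is MIDI 48. Adding 19 gives 67, which is G4.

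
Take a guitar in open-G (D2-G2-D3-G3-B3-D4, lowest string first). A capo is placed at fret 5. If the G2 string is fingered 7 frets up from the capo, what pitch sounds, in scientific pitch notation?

The capo raises the open G2 by 5 semitones to C3; fretting 7 more gives G2 + 5 + 7 = G2 + 12 semitones = G3.

G3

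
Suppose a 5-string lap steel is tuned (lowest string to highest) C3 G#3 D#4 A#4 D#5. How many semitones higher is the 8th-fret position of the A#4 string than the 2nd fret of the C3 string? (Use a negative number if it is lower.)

28 semitones

A#4 at fret 8 → F#5 (MIDI 78); C3 at fret 2 → D3 (MIDI 50).
78 − 50 = 28, so the two pitches are 28 semitones apart.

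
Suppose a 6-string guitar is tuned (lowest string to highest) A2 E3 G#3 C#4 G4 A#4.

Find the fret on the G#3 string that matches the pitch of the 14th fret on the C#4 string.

Fret 14 on C#4 is MIDI 61 + 14 = 75 (D#5). On the G#3 string (open MIDI 56), that pitch is 75 − 56 = fret 19.

19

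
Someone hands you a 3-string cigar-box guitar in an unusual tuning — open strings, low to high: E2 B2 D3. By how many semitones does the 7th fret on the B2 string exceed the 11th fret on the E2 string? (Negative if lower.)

3 semitones

B2 at fret 7 → F♯3 (MIDI 54); E2 at fret 11 → D♯3 (MIDI 51).
54 − 51 = 3, so the two pitches are 3 semitones apart.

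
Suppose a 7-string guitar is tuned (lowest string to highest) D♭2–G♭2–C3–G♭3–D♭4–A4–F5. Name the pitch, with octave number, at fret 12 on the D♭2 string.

The open D♭2 string plus 12 semitones: Db–D–Eb–E–…–B–C–Db.
The walk passes from B into C once, so the octave number goes from 2 to 3.
(Equivalently spelled C♯3.)

D♭3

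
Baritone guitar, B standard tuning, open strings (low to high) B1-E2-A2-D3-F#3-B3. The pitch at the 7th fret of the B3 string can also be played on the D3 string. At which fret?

16

B3 at fret 7 is B3 + 7 semitones = F#4.
The open D3 string is 9 semitones below the open B3, so the same pitch on the D3 string lies at fret 7 + 9 = 16.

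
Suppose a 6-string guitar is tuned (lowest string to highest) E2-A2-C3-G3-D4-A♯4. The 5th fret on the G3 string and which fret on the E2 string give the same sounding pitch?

Fret 5 on G3 is MIDI 55 + 5 = 60 (C4). On the E2 string (open MIDI 40), that pitch is 60 − 40 = fret 20.

20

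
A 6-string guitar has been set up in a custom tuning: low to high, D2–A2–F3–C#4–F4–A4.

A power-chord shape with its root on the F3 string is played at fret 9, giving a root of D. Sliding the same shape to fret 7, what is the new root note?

Moving from fret 9 to fret 7 shifts the root by -2 semitones.
D down 2 semitones is C.

C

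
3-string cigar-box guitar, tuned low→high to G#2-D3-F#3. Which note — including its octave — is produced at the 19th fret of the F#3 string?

F#3 is MIDI 54. Adding 19 gives 73, which is C#5.

C#5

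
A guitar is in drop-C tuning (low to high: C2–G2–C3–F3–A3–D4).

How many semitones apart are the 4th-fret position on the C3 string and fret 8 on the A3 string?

C3 at fret 4 → E3 (MIDI 52); A3 at fret 8 → F4 (MIDI 65).
52 − 65 = -13, so the two pitches are 13 semitones apart, with F4 the higher.

13 semitones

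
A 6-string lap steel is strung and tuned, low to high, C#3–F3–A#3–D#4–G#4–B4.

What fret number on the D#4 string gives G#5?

G#5 is 17 semitones above the open D#4 (D#–E–F–F#–…–F#–G–G#), so it sits at fret 17.

17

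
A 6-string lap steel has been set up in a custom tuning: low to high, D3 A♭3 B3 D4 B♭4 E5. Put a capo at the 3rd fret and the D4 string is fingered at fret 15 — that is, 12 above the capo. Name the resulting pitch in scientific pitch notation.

The capo raises the open D4 by 3 semitones to F4; fretting 12 more gives D4 + 3 + 12 = D4 + 15 semitones = F5.

F5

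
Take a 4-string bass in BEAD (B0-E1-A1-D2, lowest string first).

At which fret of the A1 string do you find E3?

19

E3 is 19 semitones above the open A1 (A–A#–B–C–…–D–D#–E), so it sits at fret 19.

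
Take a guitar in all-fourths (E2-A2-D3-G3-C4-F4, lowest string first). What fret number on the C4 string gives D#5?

15

D#5 is 15 semitones above the open C4 (C–C#–D–D#–…–C#–D–D#), so it sits at fret 15.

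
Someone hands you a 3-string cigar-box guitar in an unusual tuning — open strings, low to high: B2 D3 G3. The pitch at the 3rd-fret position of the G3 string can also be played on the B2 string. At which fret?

G3 at fret 3 is G3 + 3 semitones = A#3.
The open B2 string is 8 semitones below the open G3, so the same pitch on the B2 string lies at fret 3 + 8 = 11.

11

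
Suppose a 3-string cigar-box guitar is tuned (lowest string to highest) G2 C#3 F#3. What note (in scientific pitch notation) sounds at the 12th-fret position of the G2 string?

G3

The open G2 string plus 12 semitones: G–G#–A–A#–…–F–F#–G.
The walk passes from B into C once, so the octave number goes from 2 to 3.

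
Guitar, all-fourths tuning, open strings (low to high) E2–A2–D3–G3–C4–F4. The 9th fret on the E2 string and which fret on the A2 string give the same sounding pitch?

4

E2 at fret 9 is E2 + 9 semitones = C#3.
The open A2 string is 5 semitones above the open E2, so the same pitch on the A2 string lies at fret 9 − 5 = 4.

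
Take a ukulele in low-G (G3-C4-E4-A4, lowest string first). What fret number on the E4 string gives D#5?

D#5 is 11 semitones above the open E4 (E–F–F#–G–…–C#–D–D#), so it sits at fret 11.

11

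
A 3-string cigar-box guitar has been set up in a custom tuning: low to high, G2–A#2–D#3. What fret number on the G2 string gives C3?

5

C3 is 5 semitones above the open G2 (G–G#–A–A#–B–C), so it sits at fret 5.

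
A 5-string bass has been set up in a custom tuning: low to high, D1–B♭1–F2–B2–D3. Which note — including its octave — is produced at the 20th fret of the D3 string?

B♭4

D3 is MIDI 50. Adding 20 gives 70, which is B♭4.
(Equivalently spelled A♯4.)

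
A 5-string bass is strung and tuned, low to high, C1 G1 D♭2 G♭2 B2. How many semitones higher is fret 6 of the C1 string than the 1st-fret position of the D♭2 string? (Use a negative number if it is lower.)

-8 semitones

C1 at fret 6 → G♭1 (MIDI 30); D♭2 at fret 1 → D2 (MIDI 38).
30 − 38 = -8, so the two pitches are 8 semitones apart.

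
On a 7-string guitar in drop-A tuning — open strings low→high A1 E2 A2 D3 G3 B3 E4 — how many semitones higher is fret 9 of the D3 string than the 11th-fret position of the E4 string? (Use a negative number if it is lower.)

-16 semitones

D3 at fret 9 → B3 (MIDI 59); E4 at fret 11 → D♯5 (MIDI 75).
59 − 75 = -16, so the two pitches are 16 semitones apart.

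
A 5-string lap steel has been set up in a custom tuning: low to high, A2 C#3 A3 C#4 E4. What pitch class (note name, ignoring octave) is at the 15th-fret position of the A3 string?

C

Each fret is one semitone, so A3 + 15 = C.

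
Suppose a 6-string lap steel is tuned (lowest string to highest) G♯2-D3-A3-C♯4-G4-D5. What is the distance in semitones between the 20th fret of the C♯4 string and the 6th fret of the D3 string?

25 semitones

C♯4 at fret 20 → A5 (MIDI 81); D3 at fret 6 → G♯3 (MIDI 56).
81 − 56 = 25, so the two pitches are 25 semitones apart, with A5 the higher.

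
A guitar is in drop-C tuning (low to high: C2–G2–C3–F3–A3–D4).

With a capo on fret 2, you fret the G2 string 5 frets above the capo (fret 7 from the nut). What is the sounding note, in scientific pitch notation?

The capo raises the open G2 by 2 semitones to A2; fretting 5 more gives G2 + 2 + 5 = G2 + 7 semitones = D3.

D3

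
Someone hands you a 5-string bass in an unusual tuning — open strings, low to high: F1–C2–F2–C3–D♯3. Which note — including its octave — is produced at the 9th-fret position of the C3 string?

A3

Each fret is one semitone, so C3 + 9 = A3.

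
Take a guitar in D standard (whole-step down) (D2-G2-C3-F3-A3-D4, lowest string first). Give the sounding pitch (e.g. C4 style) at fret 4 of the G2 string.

G2 is MIDI 43. Adding 4 gives 47, which is B2.

B2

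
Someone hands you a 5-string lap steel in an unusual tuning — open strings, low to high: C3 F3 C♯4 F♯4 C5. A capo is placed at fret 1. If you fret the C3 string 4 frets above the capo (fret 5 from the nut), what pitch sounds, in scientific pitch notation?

F3

The capo raises the open C3 by 1 semitone to C♯3; fretting 4 more gives C3 + 1 + 4 = C3 + 5 semitones = F3.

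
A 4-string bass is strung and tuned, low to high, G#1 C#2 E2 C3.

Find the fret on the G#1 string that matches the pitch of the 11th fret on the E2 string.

E2 at fret 11 is E2 + 11 semitones = D#3.
The open G#1 string is 8 semitones below the open E2, so the same pitch on the G#1 string lies at fret 11 + 8 = 19.

19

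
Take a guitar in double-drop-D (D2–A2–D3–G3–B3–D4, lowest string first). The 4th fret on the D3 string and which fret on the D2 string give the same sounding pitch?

16

Fret 4 on D3 is MIDI 50 + 4 = 54 (F♯3). On the D2 string (open MIDI 38), that pitch is 54 − 38 = fret 16.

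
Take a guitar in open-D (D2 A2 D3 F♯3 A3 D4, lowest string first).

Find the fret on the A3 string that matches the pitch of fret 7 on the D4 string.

12

D4 at fret 7 is D4 + 7 semitones = A4.
The open A3 string is 5 semitones below the open D4, so the same pitch on the A3 string lies at fret 7 + 5 = 12.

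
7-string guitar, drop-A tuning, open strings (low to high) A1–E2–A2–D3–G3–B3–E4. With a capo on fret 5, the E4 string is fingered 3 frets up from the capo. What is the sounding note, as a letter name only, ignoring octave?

The capo raises the open E4 by 5 semitones to A4; fretting 3 more gives E4 + 5 + 3 = E4 + 8 semitones, landing on C.

C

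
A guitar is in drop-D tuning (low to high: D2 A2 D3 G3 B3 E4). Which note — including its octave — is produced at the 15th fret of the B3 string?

The open B3 string plus 15 semitones: B–C–C#–D–…–C–C#–D.
The walk passes from B into C 2 times, so the octave number goes from 3 to 5.

D5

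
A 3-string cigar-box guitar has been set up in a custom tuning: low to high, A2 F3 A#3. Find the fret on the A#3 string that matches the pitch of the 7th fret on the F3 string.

F3 at fret 7 is F3 + 7 semitones = C4.
The open A#3 string is 5 semitones above the open F3, so the same pitch on the A#3 string lies at fret 7 − 5 = 2.

2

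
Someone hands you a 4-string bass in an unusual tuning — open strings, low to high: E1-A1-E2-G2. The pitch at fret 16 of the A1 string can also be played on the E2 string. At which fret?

Fret 16 on A1 is MIDI 33 + 16 = 49 (C♯3). On the E2 string (open MIDI 40), that pitch is 49 − 40 = fret 9.

9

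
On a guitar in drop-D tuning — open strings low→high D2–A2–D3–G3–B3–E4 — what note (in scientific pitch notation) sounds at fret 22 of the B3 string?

The open B3 string plus 22 semitones: B–C–C#–D–…–G–G#–A.
The walk passes from B into C 2 times, so the octave number goes from 3 to 5.

A5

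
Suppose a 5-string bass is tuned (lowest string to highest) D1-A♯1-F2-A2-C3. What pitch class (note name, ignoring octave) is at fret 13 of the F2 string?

F♯

The open F2 string plus 13 semitones: F–F#–G–G#–…–E–F–F#.
(Equivalently spelled G♭.)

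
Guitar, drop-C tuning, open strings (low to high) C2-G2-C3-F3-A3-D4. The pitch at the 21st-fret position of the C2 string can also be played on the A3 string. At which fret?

0

Fret 21 on C2 is MIDI 36 + 21 = 57 (A3). On the A3 string (open MIDI 57), that pitch is 57 − 57 = fret 0.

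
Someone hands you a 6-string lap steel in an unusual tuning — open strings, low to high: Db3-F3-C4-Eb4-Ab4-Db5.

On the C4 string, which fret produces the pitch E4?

E4 is 4 semitones above the open C4 (C–Db–D–Eb–E), so it sits at fret 4.

4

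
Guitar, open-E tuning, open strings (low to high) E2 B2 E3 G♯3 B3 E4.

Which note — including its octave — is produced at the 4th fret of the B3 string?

D♯4

The open B3 string plus 4 semitones: B–C–C#–D–D#.
The walk passes from B into C once, so the octave number goes from 3 to 4.
(Equivalently spelled E♭4.)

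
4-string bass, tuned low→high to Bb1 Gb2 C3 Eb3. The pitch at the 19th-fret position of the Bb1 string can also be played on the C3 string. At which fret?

Fret 19 on Bb1 is MIDI 34 + 19 = 53 (F3). On the C3 string (open MIDI 48), that pitch is 53 − 48 = fret 5.

5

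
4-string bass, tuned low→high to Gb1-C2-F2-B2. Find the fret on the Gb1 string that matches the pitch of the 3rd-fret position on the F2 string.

Fret 3 on F2 is MIDI 41 + 3 = 44 (Ab2). On the Gb1 string (open MIDI 30), that pitch is 44 − 30 = fret 14.

14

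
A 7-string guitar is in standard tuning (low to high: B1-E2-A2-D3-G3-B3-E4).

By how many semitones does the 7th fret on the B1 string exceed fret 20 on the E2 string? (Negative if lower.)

B1 at fret 7 → F♯2 (MIDI 42); E2 at fret 20 → C4 (MIDI 60).
42 − 60 = -18, so the two pitches are 18 semitones apart.

-18 semitones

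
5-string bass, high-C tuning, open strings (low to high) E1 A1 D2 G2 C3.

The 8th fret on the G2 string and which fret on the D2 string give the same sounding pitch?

G2 at fret 8 is G2 + 8 semitones = D♯3.
The open D2 string is 5 semitones below the open G2, so the same pitch on the D2 string lies at fret 8 + 5 = 13.

13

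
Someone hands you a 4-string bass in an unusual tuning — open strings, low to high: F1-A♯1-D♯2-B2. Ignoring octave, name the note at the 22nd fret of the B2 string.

A

Each fret is one semitone, so B2 + 22 = A.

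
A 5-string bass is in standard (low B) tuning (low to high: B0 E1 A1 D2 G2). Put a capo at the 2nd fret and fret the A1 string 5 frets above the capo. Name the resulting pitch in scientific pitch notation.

E2

The capo raises the open A1 by 2 semitones to B1; fretting 5 more gives A1 + 2 + 5 = A1 + 7 semitones = E2.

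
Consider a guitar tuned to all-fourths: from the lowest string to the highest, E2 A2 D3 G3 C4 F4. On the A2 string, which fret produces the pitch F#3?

9

F#3 is 9 semitones above the open A2 (A–A#–B–C–C#–D–D#–E–F–F#), so it sits at fret 9.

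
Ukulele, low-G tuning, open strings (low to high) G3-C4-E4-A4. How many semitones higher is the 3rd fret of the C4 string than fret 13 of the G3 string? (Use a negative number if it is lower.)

-5 semitones

C4 at fret 3 → D#4 (MIDI 63); G3 at fret 13 → G#4 (MIDI 68).
63 − 68 = -5, so the two pitches are 5 semitones apart.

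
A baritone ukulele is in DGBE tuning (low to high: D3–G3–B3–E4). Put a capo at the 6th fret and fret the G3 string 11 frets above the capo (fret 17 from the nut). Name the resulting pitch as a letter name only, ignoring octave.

The capo raises the open G3 by 6 semitones to C♯4; fretting 11 more gives G3 + 6 + 11 = G3 + 17 semitones, landing on C.

C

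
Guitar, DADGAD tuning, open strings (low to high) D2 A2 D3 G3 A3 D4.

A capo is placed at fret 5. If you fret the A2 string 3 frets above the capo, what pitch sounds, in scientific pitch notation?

F3

The capo raises the open A2 by 5 semitones to D3; fretting 3 more gives A2 + 5 + 3 = A2 + 8 semitones = F3.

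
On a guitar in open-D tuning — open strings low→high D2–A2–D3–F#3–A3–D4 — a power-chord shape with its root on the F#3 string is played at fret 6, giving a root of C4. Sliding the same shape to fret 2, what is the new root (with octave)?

G#3

Moving from fret 6 to fret 2 shifts the root by -4 semitones.
C4 down 4 semitones is G#3.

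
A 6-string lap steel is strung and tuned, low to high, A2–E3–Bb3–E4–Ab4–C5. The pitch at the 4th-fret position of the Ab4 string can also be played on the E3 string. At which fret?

20

Ab4 at fret 4 is Ab4 + 4 semitones = C5.
The open E3 string is 16 semitones below the open Ab4, so the same pitch on the E3 string lies at fret 4 + 16 = 20.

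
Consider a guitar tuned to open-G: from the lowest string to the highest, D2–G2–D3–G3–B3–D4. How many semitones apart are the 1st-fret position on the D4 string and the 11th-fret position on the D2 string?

14 semitones

D4 at fret 1 → D#4 (MIDI 63); D2 at fret 11 → C#3 (MIDI 49).
63 − 49 = 14, so the two pitches are 14 semitones apart, with D#4 the higher.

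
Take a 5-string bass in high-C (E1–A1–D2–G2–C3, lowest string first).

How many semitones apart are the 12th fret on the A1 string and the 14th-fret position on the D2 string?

7 semitones

A1 at fret 12 → A2 (MIDI 45); D2 at fret 14 → E3 (MIDI 52).
45 − 52 = -7, so the two pitches are 7 semitones apart, with E3 the higher.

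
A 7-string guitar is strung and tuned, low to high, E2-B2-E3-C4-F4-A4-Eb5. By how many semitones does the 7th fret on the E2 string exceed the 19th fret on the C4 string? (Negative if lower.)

-32 semitones

E2 at fret 7 → B2 (MIDI 47); C4 at fret 19 → G5 (MIDI 79).
47 − 79 = -32, so the two pitches are 32 semitones apart.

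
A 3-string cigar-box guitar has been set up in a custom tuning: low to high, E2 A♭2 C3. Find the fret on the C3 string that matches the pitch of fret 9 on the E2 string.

E2 at fret 9 is E2 + 9 semitones = D♭3.
The open C3 string is 8 semitones above the open E2, so the same pitch on the C3 string lies at fret 9 − 8 = 1.

1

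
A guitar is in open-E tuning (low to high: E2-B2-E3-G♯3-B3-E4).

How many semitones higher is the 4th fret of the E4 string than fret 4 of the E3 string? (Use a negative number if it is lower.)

12 semitones

E4 at fret 4 → G♯4 (MIDI 68); E3 at fret 4 → G♯3 (MIDI 56).
68 − 56 = 12, so the two pitches are 12 semitones apart.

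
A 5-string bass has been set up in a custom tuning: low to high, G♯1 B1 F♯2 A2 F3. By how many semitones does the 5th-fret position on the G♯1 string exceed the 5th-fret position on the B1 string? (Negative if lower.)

G♯1 at fret 5 → C♯2 (MIDI 37); B1 at fret 5 → E2 (MIDI 40).
37 − 40 = -3, so the two pitches are 3 semitones apart.

-3 semitones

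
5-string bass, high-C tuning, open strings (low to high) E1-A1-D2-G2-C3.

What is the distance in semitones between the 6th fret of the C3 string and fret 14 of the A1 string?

7 semitones

C3 at fret 6 → F♯3 (MIDI 54); A1 at fret 14 → B2 (MIDI 47).
54 − 47 = 7, so the two pitches are 7 semitones apart, with F♯3 the higher.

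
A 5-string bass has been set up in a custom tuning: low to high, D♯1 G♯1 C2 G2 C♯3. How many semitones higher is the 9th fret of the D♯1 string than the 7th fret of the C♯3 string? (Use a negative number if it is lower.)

-20 semitones

D♯1 at fret 9 → C2 (MIDI 36); C♯3 at fret 7 → G♯3 (MIDI 56).
36 − 56 = -20, so the two pitches are 20 semitones apart.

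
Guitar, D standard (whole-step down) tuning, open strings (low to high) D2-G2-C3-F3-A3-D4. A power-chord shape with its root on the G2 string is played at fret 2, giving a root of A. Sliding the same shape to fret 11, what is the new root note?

Moving from fret 2 to fret 11 shifts the root by 9 semitones.
A up 9 semitones is F#.

F#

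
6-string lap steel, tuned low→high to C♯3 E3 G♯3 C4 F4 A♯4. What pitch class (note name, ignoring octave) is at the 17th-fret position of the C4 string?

Each fret is one semitone, so C4 + 17 = F.

F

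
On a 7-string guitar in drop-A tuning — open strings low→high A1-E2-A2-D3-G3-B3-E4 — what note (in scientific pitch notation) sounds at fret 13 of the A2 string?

A♯3

Each fret is one semitone, so A2 + 13 = A♯3.
(Equivalently spelled B♭3.)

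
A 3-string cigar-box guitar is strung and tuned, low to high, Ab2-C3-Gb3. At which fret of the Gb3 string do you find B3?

5

B3 is 5 semitones above the open Gb3 (Gb–G–Ab–A–Bb–B), so it sits at fret 5.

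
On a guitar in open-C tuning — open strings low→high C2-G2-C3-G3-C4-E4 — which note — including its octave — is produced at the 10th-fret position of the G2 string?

F3

The open G2 string plus 10 semitones: G–G#–A–A#–…–D#–E–F.
The walk passes from B into C once, so the octave number goes from 2 to 3.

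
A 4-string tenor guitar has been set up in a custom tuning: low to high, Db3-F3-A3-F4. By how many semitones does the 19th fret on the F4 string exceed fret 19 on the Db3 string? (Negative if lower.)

16 semitones

F4 at fret 19 → C6 (MIDI 84); Db3 at fret 19 → Ab4 (MIDI 68).
84 − 68 = 16, so the two pitches are 16 semitones apart.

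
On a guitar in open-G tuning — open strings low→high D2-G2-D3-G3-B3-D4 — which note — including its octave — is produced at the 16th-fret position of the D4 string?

Each fret is one semitone, so D4 + 16 = F#5.
(Equivalently spelled Gb5.)

F#5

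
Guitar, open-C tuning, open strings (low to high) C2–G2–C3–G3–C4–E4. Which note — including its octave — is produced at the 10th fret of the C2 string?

A#2

The open C2 string plus 10 semitones: C–C#–D–D#–…–G#–A–A#.
No B→C boundary is crossed, so the octave stays at 2.
(Equivalently spelled Bb2.)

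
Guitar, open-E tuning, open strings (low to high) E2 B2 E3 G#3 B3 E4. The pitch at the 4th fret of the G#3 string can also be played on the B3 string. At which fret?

Fret 4 on G#3 is MIDI 56 + 4 = 60 (C4). On the B3 string (open MIDI 59), that pitch is 60 − 59 = fret 1.

1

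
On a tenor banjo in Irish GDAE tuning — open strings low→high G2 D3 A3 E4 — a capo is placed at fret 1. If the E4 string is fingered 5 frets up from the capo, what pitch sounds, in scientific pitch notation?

A#4

The capo raises the open E4 by 1 semitone to F4; fretting 5 more gives E4 + 1 + 5 = E4 + 6 semitones = A#4.
(Also written Bb.)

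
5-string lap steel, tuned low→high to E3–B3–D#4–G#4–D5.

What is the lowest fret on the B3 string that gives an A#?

From B3, count semitones up the chromatic scale until reaching A#: B–C–C#–D–…–G#–A–A# — 11 steps.

11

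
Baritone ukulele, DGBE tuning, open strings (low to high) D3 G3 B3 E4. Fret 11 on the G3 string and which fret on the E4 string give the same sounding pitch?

2

Fret 11 on G3 is MIDI 55 + 11 = 66 (F#4). On the E4 string (open MIDI 64), that pitch is 66 − 64 = fret 2.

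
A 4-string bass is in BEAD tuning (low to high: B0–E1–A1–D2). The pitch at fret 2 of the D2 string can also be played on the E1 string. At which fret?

Fret 2 on D2 is MIDI 38 + 2 = 40 (E2). On the E1 string (open MIDI 28), that pitch is 40 − 28 = fret 12.

12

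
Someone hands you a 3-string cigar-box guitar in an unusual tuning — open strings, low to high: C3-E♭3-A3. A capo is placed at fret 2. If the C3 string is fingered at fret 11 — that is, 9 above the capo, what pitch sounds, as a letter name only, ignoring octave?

B

The capo raises the open C3 by 2 semitones to D3; fretting 9 more gives C3 + 2 + 9 = C3 + 11 semitones, landing on B.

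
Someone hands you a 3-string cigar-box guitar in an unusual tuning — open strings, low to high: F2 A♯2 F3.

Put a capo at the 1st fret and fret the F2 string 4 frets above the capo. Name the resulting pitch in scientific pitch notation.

The capo raises the open F2 by 1 semitone to F♯2; fretting 4 more gives F2 + 1 + 4 = F2 + 5 semitones = A♯2.

A♯2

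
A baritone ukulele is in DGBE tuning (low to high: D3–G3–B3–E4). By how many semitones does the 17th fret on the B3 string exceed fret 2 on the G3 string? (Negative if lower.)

19 semitones

B3 at fret 17 → E5 (MIDI 76); G3 at fret 2 → A3 (MIDI 57).
76 − 57 = 19, so the two pitches are 19 semitones apart.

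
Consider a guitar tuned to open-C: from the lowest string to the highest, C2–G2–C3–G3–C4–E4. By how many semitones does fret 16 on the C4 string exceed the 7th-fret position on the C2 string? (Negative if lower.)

33 semitones

C4 at fret 16 → E5 (MIDI 76); C2 at fret 7 → G2 (MIDI 43).
76 − 43 = 33, so the two pitches are 33 semitones apart.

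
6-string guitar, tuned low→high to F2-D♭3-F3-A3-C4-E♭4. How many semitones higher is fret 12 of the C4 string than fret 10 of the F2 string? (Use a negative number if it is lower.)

C4 at fret 12 → C5 (MIDI 72); F2 at fret 10 → E♭3 (MIDI 51).
72 − 51 = 21, so the two pitches are 21 semitones apart.

21 semitones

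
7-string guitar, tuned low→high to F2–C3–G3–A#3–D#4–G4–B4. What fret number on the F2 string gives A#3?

A#3 is 17 semitones above the open F2 (F–F#–G–G#–…–G#–A–A#), so it sits at fret 17.

17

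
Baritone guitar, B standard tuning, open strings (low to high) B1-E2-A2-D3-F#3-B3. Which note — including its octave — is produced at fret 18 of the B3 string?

B3 is MIDI 59. Adding 18 gives 77, which is F5.

F5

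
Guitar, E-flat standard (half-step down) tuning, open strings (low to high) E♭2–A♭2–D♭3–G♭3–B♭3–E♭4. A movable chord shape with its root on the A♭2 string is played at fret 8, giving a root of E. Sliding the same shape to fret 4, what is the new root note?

C

Moving from fret 8 to fret 4 shifts the root by -4 semitones.
E down 4 semitones is C.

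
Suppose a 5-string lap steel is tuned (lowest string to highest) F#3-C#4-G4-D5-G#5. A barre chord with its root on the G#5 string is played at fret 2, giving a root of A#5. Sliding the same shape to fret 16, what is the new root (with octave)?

Moving from fret 2 to fret 16 shifts the root by 14 semitones.
A#5 up 14 semitones is C7.

C7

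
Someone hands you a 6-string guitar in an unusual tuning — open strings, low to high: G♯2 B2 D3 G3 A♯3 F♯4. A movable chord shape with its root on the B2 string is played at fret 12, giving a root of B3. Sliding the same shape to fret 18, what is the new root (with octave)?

F4

Moving from fret 12 to fret 18 shifts the root by 6 semitones.
B3 up 6 semitones is F4.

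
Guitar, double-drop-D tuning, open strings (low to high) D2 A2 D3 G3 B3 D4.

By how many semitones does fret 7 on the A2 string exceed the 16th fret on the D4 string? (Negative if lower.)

-26 semitones

A2 at fret 7 → E3 (MIDI 52); D4 at fret 16 → F#5 (MIDI 78).
52 − 78 = -26, so the two pitches are 26 semitones apart.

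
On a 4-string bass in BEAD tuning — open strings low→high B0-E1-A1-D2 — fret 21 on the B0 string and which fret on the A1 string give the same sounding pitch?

B0 at fret 21 is B0 + 21 semitones = G♯2.
The open A1 string is 10 semitones above the open B0, so the same pitch on the A1 string lies at fret 21 − 10 = 11.

11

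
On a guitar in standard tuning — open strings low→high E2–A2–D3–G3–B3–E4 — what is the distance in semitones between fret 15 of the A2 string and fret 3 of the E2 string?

A2 at fret 15 → C4 (MIDI 60); E2 at fret 3 → G2 (MIDI 43).
60 − 43 = 17, so the two pitches are 17 semitones apart, with C4 the higher.

17 semitones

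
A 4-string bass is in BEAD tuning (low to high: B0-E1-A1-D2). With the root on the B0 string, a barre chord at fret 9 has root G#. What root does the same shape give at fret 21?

G#

Moving from fret 9 to fret 21 shifts the root by 12 semitones.
G# up 12 semitones is G#.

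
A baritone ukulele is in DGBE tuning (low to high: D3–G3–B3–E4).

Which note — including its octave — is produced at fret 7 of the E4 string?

B4

E4 is MIDI 64. Adding 7 gives 71, which is B4.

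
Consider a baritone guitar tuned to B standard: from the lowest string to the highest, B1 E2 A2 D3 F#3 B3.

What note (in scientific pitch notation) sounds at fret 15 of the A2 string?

A2 is MIDI 45. Adding 15 gives 60, which is C4.

C4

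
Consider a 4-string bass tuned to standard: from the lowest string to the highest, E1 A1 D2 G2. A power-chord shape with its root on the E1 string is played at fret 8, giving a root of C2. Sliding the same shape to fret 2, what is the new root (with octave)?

Moving from fret 8 to fret 2 shifts the root by -6 semitones.
C2 down 6 semitones is F#1.

F#1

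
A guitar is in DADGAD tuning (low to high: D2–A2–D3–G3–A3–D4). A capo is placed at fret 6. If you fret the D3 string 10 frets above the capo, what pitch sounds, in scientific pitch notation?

F♯4

The capo raises the open D3 by 6 semitones to G♯3; fretting 10 more gives D3 + 6 + 10 = D3 + 16 semitones = F♯4.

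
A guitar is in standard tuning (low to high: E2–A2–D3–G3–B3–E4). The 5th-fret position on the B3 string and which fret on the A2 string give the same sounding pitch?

19

B3 at fret 5 is B3 + 5 semitones = E4.
The open A2 string is 14 semitones below the open B3, so the same pitch on the A2 string lies at fret 5 + 14 = 19.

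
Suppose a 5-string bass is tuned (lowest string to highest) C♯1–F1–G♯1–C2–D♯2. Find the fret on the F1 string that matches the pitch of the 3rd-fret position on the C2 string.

C2 at fret 3 is C2 + 3 semitones = D♯2.
The open F1 string is 7 semitones below the open C2, so the same pitch on the F1 string lies at fret 3 + 7 = 10.

10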